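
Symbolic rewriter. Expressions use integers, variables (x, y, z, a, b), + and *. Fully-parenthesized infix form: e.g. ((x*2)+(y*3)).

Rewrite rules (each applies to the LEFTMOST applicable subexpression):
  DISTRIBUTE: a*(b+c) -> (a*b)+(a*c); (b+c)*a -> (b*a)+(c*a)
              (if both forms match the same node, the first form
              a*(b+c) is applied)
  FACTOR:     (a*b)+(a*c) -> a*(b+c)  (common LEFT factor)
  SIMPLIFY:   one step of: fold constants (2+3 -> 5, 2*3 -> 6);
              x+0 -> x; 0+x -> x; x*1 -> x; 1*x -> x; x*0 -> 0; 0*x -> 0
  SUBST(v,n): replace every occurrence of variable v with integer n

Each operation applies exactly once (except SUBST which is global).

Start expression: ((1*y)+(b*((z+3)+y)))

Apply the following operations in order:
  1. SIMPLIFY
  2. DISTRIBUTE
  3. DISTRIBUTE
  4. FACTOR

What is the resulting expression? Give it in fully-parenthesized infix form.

Answer: (y+((b*(z+3))+(b*y)))

Derivation:
Start: ((1*y)+(b*((z+3)+y)))
Apply SIMPLIFY at L (target: (1*y)): ((1*y)+(b*((z+3)+y))) -> (y+(b*((z+3)+y)))
Apply DISTRIBUTE at R (target: (b*((z+3)+y))): (y+(b*((z+3)+y))) -> (y+((b*(z+3))+(b*y)))
Apply DISTRIBUTE at RL (target: (b*(z+3))): (y+((b*(z+3))+(b*y))) -> (y+(((b*z)+(b*3))+(b*y)))
Apply FACTOR at RL (target: ((b*z)+(b*3))): (y+(((b*z)+(b*3))+(b*y))) -> (y+((b*(z+3))+(b*y)))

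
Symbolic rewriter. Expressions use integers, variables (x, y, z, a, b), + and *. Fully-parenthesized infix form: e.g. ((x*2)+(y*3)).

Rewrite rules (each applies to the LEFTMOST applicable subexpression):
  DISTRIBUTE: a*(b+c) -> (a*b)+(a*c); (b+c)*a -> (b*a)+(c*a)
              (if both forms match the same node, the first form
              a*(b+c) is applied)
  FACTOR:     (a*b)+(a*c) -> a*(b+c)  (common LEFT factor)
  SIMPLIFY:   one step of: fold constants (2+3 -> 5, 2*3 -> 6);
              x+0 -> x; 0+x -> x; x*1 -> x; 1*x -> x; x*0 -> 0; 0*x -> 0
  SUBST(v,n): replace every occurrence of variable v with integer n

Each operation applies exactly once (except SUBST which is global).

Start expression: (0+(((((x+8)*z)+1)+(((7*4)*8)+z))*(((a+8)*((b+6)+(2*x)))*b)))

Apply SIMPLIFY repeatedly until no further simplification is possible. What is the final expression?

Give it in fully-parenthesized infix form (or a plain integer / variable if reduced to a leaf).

Start: (0+(((((x+8)*z)+1)+(((7*4)*8)+z))*(((a+8)*((b+6)+(2*x)))*b)))
Step 1: at root: (0+(((((x+8)*z)+1)+(((7*4)*8)+z))*(((a+8)*((b+6)+(2*x)))*b))) -> (((((x+8)*z)+1)+(((7*4)*8)+z))*(((a+8)*((b+6)+(2*x)))*b)); overall: (0+(((((x+8)*z)+1)+(((7*4)*8)+z))*(((a+8)*((b+6)+(2*x)))*b))) -> (((((x+8)*z)+1)+(((7*4)*8)+z))*(((a+8)*((b+6)+(2*x)))*b))
Step 2: at LRLL: (7*4) -> 28; overall: (((((x+8)*z)+1)+(((7*4)*8)+z))*(((a+8)*((b+6)+(2*x)))*b)) -> (((((x+8)*z)+1)+((28*8)+z))*(((a+8)*((b+6)+(2*x)))*b))
Step 3: at LRL: (28*8) -> 224; overall: (((((x+8)*z)+1)+((28*8)+z))*(((a+8)*((b+6)+(2*x)))*b)) -> (((((x+8)*z)+1)+(224+z))*(((a+8)*((b+6)+(2*x)))*b))
Fixed point: (((((x+8)*z)+1)+(224+z))*(((a+8)*((b+6)+(2*x)))*b))

Answer: (((((x+8)*z)+1)+(224+z))*(((a+8)*((b+6)+(2*x)))*b))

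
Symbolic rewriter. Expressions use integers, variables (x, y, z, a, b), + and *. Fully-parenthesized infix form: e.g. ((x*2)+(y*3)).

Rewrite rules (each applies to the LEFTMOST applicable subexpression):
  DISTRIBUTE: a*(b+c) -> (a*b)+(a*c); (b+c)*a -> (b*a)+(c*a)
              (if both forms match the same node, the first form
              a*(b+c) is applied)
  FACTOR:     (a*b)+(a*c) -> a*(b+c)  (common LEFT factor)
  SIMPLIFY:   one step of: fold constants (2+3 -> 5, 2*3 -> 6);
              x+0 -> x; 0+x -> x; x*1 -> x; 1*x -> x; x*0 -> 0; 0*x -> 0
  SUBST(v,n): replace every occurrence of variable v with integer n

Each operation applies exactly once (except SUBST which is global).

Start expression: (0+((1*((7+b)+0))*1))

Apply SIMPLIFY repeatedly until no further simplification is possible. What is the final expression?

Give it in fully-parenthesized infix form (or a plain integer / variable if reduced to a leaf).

Answer: (7+b)

Derivation:
Start: (0+((1*((7+b)+0))*1))
Step 1: at root: (0+((1*((7+b)+0))*1)) -> ((1*((7+b)+0))*1); overall: (0+((1*((7+b)+0))*1)) -> ((1*((7+b)+0))*1)
Step 2: at root: ((1*((7+b)+0))*1) -> (1*((7+b)+0)); overall: ((1*((7+b)+0))*1) -> (1*((7+b)+0))
Step 3: at root: (1*((7+b)+0)) -> ((7+b)+0); overall: (1*((7+b)+0)) -> ((7+b)+0)
Step 4: at root: ((7+b)+0) -> (7+b); overall: ((7+b)+0) -> (7+b)
Fixed point: (7+b)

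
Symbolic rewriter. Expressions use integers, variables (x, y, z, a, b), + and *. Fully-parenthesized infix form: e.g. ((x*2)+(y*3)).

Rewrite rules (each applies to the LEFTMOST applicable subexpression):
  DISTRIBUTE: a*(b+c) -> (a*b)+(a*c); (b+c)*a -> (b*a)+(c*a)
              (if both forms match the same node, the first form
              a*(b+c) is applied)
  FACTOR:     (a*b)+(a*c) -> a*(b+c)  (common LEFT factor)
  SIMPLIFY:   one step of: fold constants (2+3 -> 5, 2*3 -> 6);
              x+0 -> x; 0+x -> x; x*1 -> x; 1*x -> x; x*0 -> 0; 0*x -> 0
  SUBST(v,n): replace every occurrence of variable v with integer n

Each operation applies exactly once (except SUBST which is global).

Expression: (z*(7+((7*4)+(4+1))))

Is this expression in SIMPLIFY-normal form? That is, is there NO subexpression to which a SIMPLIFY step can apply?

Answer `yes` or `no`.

Answer: no

Derivation:
Expression: (z*(7+((7*4)+(4+1))))
Scanning for simplifiable subexpressions (pre-order)...
  at root: (z*(7+((7*4)+(4+1)))) (not simplifiable)
  at R: (7+((7*4)+(4+1))) (not simplifiable)
  at RR: ((7*4)+(4+1)) (not simplifiable)
  at RRL: (7*4) (SIMPLIFIABLE)
  at RRR: (4+1) (SIMPLIFIABLE)
Found simplifiable subexpr at path RRL: (7*4)
One SIMPLIFY step would give: (z*(7+(28+(4+1))))
-> NOT in normal form.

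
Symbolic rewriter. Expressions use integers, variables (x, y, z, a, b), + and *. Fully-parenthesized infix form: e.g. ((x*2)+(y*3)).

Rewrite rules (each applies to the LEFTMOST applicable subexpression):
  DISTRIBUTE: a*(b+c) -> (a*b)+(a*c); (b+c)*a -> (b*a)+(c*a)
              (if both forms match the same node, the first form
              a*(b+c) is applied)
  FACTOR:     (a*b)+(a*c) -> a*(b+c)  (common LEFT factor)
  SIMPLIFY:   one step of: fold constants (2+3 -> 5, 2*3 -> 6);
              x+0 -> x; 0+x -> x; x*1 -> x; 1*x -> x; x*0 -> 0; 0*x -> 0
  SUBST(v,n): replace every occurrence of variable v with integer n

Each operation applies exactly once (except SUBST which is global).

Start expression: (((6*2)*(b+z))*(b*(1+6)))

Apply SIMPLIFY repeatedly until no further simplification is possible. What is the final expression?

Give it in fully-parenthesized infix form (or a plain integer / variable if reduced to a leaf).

Answer: ((12*(b+z))*(b*7))

Derivation:
Start: (((6*2)*(b+z))*(b*(1+6)))
Step 1: at LL: (6*2) -> 12; overall: (((6*2)*(b+z))*(b*(1+6))) -> ((12*(b+z))*(b*(1+6)))
Step 2: at RR: (1+6) -> 7; overall: ((12*(b+z))*(b*(1+6))) -> ((12*(b+z))*(b*7))
Fixed point: ((12*(b+z))*(b*7))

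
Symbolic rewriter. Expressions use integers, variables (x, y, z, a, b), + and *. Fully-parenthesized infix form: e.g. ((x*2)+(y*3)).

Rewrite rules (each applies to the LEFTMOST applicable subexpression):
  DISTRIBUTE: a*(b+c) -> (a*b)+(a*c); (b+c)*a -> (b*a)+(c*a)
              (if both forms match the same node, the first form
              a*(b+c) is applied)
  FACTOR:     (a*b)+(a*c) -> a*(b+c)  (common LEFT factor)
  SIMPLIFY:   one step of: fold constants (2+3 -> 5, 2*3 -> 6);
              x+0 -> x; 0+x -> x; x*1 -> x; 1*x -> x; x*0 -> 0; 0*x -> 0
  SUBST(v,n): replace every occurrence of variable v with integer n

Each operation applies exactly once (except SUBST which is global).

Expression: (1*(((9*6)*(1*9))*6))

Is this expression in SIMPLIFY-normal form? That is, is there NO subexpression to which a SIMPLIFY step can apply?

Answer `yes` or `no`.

Answer: no

Derivation:
Expression: (1*(((9*6)*(1*9))*6))
Scanning for simplifiable subexpressions (pre-order)...
  at root: (1*(((9*6)*(1*9))*6)) (SIMPLIFIABLE)
  at R: (((9*6)*(1*9))*6) (not simplifiable)
  at RL: ((9*6)*(1*9)) (not simplifiable)
  at RLL: (9*6) (SIMPLIFIABLE)
  at RLR: (1*9) (SIMPLIFIABLE)
Found simplifiable subexpr at path root: (1*(((9*6)*(1*9))*6))
One SIMPLIFY step would give: (((9*6)*(1*9))*6)
-> NOT in normal form.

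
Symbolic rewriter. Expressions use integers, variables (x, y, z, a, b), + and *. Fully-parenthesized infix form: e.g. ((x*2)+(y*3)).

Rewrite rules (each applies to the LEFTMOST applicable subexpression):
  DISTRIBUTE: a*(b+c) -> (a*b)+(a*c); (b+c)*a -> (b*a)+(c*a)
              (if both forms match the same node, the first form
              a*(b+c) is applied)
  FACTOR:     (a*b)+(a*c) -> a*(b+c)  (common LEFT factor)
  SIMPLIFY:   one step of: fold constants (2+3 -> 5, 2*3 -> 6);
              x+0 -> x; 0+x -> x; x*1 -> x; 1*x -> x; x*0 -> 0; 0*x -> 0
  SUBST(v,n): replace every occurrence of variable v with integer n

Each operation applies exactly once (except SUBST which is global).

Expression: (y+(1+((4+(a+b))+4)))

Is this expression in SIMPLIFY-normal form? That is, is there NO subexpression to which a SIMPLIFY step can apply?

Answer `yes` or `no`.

Answer: yes

Derivation:
Expression: (y+(1+((4+(a+b))+4)))
Scanning for simplifiable subexpressions (pre-order)...
  at root: (y+(1+((4+(a+b))+4))) (not simplifiable)
  at R: (1+((4+(a+b))+4)) (not simplifiable)
  at RR: ((4+(a+b))+4) (not simplifiable)
  at RRL: (4+(a+b)) (not simplifiable)
  at RRLR: (a+b) (not simplifiable)
Result: no simplifiable subexpression found -> normal form.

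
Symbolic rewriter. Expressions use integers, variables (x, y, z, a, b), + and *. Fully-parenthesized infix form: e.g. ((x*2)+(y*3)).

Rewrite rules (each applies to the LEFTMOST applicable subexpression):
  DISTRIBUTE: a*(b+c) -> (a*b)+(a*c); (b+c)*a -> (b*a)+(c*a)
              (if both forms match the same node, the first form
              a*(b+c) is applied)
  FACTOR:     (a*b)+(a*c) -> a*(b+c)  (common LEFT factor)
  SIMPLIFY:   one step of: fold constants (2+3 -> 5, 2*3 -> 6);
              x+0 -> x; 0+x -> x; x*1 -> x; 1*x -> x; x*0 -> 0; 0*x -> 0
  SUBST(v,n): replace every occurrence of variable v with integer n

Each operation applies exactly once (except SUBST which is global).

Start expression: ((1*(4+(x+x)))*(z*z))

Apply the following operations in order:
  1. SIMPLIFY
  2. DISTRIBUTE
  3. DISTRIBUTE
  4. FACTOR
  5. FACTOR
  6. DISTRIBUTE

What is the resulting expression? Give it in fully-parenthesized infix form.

Start: ((1*(4+(x+x)))*(z*z))
Apply SIMPLIFY at L (target: (1*(4+(x+x)))): ((1*(4+(x+x)))*(z*z)) -> ((4+(x+x))*(z*z))
Apply DISTRIBUTE at root (target: ((4+(x+x))*(z*z))): ((4+(x+x))*(z*z)) -> ((4*(z*z))+((x+x)*(z*z)))
Apply DISTRIBUTE at R (target: ((x+x)*(z*z))): ((4*(z*z))+((x+x)*(z*z))) -> ((4*(z*z))+((x*(z*z))+(x*(z*z))))
Apply FACTOR at R (target: ((x*(z*z))+(x*(z*z)))): ((4*(z*z))+((x*(z*z))+(x*(z*z)))) -> ((4*(z*z))+(x*((z*z)+(z*z))))
Apply FACTOR at RR (target: ((z*z)+(z*z))): ((4*(z*z))+(x*((z*z)+(z*z)))) -> ((4*(z*z))+(x*(z*(z+z))))
Apply DISTRIBUTE at RR (target: (z*(z+z))): ((4*(z*z))+(x*(z*(z+z)))) -> ((4*(z*z))+(x*((z*z)+(z*z))))

Answer: ((4*(z*z))+(x*((z*z)+(z*z))))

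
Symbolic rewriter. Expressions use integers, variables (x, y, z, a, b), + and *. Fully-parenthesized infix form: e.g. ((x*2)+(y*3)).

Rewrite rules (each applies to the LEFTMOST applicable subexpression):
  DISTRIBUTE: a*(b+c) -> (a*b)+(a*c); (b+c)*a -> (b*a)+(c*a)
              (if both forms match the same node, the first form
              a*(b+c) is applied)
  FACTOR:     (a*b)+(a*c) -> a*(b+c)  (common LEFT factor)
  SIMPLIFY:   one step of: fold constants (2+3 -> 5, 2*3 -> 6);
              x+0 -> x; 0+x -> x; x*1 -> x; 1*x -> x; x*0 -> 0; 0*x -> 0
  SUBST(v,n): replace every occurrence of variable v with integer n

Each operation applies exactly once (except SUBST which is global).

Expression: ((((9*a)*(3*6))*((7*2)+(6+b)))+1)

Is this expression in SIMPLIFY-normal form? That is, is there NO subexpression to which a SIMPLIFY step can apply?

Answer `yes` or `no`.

Answer: no

Derivation:
Expression: ((((9*a)*(3*6))*((7*2)+(6+b)))+1)
Scanning for simplifiable subexpressions (pre-order)...
  at root: ((((9*a)*(3*6))*((7*2)+(6+b)))+1) (not simplifiable)
  at L: (((9*a)*(3*6))*((7*2)+(6+b))) (not simplifiable)
  at LL: ((9*a)*(3*6)) (not simplifiable)
  at LLL: (9*a) (not simplifiable)
  at LLR: (3*6) (SIMPLIFIABLE)
  at LR: ((7*2)+(6+b)) (not simplifiable)
  at LRL: (7*2) (SIMPLIFIABLE)
  at LRR: (6+b) (not simplifiable)
Found simplifiable subexpr at path LLR: (3*6)
One SIMPLIFY step would give: ((((9*a)*18)*((7*2)+(6+b)))+1)
-> NOT in normal form.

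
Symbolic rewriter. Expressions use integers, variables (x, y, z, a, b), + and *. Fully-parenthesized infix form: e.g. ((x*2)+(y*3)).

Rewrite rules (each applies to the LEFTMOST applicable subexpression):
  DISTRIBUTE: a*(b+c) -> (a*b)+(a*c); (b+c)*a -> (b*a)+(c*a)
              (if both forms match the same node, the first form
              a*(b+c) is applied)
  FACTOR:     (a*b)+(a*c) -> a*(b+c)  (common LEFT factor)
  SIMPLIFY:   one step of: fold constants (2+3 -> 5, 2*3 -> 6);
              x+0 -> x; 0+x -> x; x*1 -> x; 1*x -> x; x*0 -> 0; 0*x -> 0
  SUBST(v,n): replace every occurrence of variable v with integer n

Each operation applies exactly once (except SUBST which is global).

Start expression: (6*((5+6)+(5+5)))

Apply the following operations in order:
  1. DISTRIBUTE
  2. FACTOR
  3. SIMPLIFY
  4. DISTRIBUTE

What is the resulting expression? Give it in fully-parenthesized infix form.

Start: (6*((5+6)+(5+5)))
Apply DISTRIBUTE at root (target: (6*((5+6)+(5+5)))): (6*((5+6)+(5+5))) -> ((6*(5+6))+(6*(5+5)))
Apply FACTOR at root (target: ((6*(5+6))+(6*(5+5)))): ((6*(5+6))+(6*(5+5))) -> (6*((5+6)+(5+5)))
Apply SIMPLIFY at RL (target: (5+6)): (6*((5+6)+(5+5))) -> (6*(11+(5+5)))
Apply DISTRIBUTE at root (target: (6*(11+(5+5)))): (6*(11+(5+5))) -> ((6*11)+(6*(5+5)))

Answer: ((6*11)+(6*(5+5)))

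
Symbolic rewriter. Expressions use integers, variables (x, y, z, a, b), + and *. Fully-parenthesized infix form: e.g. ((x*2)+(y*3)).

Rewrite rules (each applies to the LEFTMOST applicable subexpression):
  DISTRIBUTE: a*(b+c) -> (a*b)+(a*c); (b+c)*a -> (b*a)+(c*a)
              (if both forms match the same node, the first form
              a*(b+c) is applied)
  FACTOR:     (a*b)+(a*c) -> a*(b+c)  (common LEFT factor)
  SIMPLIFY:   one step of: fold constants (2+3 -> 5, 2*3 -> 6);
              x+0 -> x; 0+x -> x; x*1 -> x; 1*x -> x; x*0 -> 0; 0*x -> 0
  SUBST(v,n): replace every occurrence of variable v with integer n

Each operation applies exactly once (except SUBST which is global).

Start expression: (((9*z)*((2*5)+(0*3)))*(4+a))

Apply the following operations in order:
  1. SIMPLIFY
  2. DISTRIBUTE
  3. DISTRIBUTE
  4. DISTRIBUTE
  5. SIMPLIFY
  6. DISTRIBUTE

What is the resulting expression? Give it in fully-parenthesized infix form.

Start: (((9*z)*((2*5)+(0*3)))*(4+a))
Apply SIMPLIFY at LRL (target: (2*5)): (((9*z)*((2*5)+(0*3)))*(4+a)) -> (((9*z)*(10+(0*3)))*(4+a))
Apply DISTRIBUTE at root (target: (((9*z)*(10+(0*3)))*(4+a))): (((9*z)*(10+(0*3)))*(4+a)) -> ((((9*z)*(10+(0*3)))*4)+(((9*z)*(10+(0*3)))*a))
Apply DISTRIBUTE at LL (target: ((9*z)*(10+(0*3)))): ((((9*z)*(10+(0*3)))*4)+(((9*z)*(10+(0*3)))*a)) -> (((((9*z)*10)+((9*z)*(0*3)))*4)+(((9*z)*(10+(0*3)))*a))
Apply DISTRIBUTE at L (target: ((((9*z)*10)+((9*z)*(0*3)))*4)): (((((9*z)*10)+((9*z)*(0*3)))*4)+(((9*z)*(10+(0*3)))*a)) -> (((((9*z)*10)*4)+(((9*z)*(0*3))*4))+(((9*z)*(10+(0*3)))*a))
Apply SIMPLIFY at LRLR (target: (0*3)): (((((9*z)*10)*4)+(((9*z)*(0*3))*4))+(((9*z)*(10+(0*3)))*a)) -> (((((9*z)*10)*4)+(((9*z)*0)*4))+(((9*z)*(10+(0*3)))*a))
Apply DISTRIBUTE at RL (target: ((9*z)*(10+(0*3)))): (((((9*z)*10)*4)+(((9*z)*0)*4))+(((9*z)*(10+(0*3)))*a)) -> (((((9*z)*10)*4)+(((9*z)*0)*4))+((((9*z)*10)+((9*z)*(0*3)))*a))

Answer: (((((9*z)*10)*4)+(((9*z)*0)*4))+((((9*z)*10)+((9*z)*(0*3)))*a))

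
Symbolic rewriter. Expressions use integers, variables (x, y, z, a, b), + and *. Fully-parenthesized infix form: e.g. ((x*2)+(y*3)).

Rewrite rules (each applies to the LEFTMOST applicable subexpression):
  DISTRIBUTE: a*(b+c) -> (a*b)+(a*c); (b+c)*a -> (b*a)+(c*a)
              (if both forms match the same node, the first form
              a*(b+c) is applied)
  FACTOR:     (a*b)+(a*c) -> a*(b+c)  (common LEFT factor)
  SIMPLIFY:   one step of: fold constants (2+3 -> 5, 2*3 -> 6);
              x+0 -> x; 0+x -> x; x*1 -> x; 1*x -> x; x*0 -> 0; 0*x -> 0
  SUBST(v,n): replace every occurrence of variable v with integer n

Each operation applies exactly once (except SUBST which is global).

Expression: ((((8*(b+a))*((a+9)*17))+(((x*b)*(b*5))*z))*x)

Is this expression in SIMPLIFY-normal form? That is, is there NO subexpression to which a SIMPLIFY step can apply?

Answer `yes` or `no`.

Answer: yes

Derivation:
Expression: ((((8*(b+a))*((a+9)*17))+(((x*b)*(b*5))*z))*x)
Scanning for simplifiable subexpressions (pre-order)...
  at root: ((((8*(b+a))*((a+9)*17))+(((x*b)*(b*5))*z))*x) (not simplifiable)
  at L: (((8*(b+a))*((a+9)*17))+(((x*b)*(b*5))*z)) (not simplifiable)
  at LL: ((8*(b+a))*((a+9)*17)) (not simplifiable)
  at LLL: (8*(b+a)) (not simplifiable)
  at LLLR: (b+a) (not simplifiable)
  at LLR: ((a+9)*17) (not simplifiable)
  at LLRL: (a+9) (not simplifiable)
  at LR: (((x*b)*(b*5))*z) (not simplifiable)
  at LRL: ((x*b)*(b*5)) (not simplifiable)
  at LRLL: (x*b) (not simplifiable)
  at LRLR: (b*5) (not simplifiable)
Result: no simplifiable subexpression found -> normal form.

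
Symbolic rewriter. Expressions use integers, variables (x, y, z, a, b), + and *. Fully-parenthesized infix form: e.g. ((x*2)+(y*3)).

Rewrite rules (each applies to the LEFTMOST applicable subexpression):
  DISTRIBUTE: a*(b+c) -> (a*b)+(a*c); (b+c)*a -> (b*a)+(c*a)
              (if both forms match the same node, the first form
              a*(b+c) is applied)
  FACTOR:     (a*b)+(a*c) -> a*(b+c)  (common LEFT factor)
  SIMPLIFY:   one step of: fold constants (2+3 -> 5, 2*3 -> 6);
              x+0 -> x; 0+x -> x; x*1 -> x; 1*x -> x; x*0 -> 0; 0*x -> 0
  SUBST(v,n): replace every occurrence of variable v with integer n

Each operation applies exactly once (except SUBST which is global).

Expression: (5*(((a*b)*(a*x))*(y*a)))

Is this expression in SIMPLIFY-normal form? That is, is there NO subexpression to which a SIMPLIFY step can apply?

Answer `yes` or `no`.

Expression: (5*(((a*b)*(a*x))*(y*a)))
Scanning for simplifiable subexpressions (pre-order)...
  at root: (5*(((a*b)*(a*x))*(y*a))) (not simplifiable)
  at R: (((a*b)*(a*x))*(y*a)) (not simplifiable)
  at RL: ((a*b)*(a*x)) (not simplifiable)
  at RLL: (a*b) (not simplifiable)
  at RLR: (a*x) (not simplifiable)
  at RR: (y*a) (not simplifiable)
Result: no simplifiable subexpression found -> normal form.

Answer: yes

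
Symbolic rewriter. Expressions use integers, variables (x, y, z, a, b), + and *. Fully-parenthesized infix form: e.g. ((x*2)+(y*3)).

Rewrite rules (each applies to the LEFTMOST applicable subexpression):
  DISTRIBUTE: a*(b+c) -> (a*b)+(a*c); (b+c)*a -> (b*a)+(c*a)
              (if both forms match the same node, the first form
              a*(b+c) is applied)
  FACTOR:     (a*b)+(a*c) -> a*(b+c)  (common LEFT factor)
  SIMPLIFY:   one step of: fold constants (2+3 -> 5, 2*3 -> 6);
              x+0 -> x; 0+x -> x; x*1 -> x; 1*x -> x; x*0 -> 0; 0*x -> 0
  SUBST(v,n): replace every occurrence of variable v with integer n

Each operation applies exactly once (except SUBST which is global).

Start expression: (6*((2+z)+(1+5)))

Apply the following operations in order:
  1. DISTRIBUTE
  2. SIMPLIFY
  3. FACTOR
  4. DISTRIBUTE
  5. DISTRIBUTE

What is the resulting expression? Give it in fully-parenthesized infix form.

Start: (6*((2+z)+(1+5)))
Apply DISTRIBUTE at root (target: (6*((2+z)+(1+5)))): (6*((2+z)+(1+5))) -> ((6*(2+z))+(6*(1+5)))
Apply SIMPLIFY at RR (target: (1+5)): ((6*(2+z))+(6*(1+5))) -> ((6*(2+z))+(6*6))
Apply FACTOR at root (target: ((6*(2+z))+(6*6))): ((6*(2+z))+(6*6)) -> (6*((2+z)+6))
Apply DISTRIBUTE at root (target: (6*((2+z)+6))): (6*((2+z)+6)) -> ((6*(2+z))+(6*6))
Apply DISTRIBUTE at L (target: (6*(2+z))): ((6*(2+z))+(6*6)) -> (((6*2)+(6*z))+(6*6))

Answer: (((6*2)+(6*z))+(6*6))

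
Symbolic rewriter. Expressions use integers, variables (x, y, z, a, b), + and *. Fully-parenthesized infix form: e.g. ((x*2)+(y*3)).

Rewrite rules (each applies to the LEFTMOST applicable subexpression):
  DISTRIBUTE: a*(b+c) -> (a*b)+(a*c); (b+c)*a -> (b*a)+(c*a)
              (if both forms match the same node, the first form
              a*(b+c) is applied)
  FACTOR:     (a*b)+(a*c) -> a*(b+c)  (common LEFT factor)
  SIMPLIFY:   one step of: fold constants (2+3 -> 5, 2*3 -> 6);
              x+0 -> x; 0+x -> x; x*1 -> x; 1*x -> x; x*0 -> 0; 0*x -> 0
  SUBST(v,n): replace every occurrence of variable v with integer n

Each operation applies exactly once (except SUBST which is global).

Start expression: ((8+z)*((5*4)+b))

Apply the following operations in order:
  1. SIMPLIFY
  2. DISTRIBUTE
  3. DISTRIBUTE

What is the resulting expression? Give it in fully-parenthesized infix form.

Answer: (((8*20)+(z*20))+((8+z)*b))

Derivation:
Start: ((8+z)*((5*4)+b))
Apply SIMPLIFY at RL (target: (5*4)): ((8+z)*((5*4)+b)) -> ((8+z)*(20+b))
Apply DISTRIBUTE at root (target: ((8+z)*(20+b))): ((8+z)*(20+b)) -> (((8+z)*20)+((8+z)*b))
Apply DISTRIBUTE at L (target: ((8+z)*20)): (((8+z)*20)+((8+z)*b)) -> (((8*20)+(z*20))+((8+z)*b))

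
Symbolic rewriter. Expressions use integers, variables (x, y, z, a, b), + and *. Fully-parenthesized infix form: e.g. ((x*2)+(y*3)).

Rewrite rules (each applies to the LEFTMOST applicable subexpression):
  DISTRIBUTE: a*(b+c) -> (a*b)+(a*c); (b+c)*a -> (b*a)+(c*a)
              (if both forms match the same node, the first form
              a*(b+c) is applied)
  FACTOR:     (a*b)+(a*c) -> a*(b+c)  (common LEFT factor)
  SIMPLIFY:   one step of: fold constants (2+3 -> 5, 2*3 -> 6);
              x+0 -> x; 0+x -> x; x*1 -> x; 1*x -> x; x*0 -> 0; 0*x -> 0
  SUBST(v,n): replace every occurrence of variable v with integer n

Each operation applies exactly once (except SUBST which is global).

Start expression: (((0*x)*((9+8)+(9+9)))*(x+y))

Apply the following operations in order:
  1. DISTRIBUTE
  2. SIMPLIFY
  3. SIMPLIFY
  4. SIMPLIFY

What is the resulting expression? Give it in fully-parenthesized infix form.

Start: (((0*x)*((9+8)+(9+9)))*(x+y))
Apply DISTRIBUTE at root (target: (((0*x)*((9+8)+(9+9)))*(x+y))): (((0*x)*((9+8)+(9+9)))*(x+y)) -> ((((0*x)*((9+8)+(9+9)))*x)+(((0*x)*((9+8)+(9+9)))*y))
Apply SIMPLIFY at LLL (target: (0*x)): ((((0*x)*((9+8)+(9+9)))*x)+(((0*x)*((9+8)+(9+9)))*y)) -> (((0*((9+8)+(9+9)))*x)+(((0*x)*((9+8)+(9+9)))*y))
Apply SIMPLIFY at LL (target: (0*((9+8)+(9+9)))): (((0*((9+8)+(9+9)))*x)+(((0*x)*((9+8)+(9+9)))*y)) -> ((0*x)+(((0*x)*((9+8)+(9+9)))*y))
Apply SIMPLIFY at L (target: (0*x)): ((0*x)+(((0*x)*((9+8)+(9+9)))*y)) -> (0+(((0*x)*((9+8)+(9+9)))*y))

Answer: (0+(((0*x)*((9+8)+(9+9)))*y))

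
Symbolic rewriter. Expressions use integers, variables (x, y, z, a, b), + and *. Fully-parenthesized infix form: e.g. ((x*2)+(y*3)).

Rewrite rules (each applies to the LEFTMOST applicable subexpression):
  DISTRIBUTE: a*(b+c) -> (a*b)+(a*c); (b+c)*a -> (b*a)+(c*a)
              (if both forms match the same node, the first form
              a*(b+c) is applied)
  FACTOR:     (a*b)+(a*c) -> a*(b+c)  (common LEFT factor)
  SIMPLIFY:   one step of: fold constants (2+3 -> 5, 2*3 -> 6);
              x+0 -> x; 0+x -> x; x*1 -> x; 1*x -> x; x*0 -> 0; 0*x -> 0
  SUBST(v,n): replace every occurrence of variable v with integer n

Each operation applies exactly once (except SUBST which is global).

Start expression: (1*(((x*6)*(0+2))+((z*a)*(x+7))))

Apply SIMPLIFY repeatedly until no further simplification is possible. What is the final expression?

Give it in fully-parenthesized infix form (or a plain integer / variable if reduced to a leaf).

Start: (1*(((x*6)*(0+2))+((z*a)*(x+7))))
Step 1: at root: (1*(((x*6)*(0+2))+((z*a)*(x+7)))) -> (((x*6)*(0+2))+((z*a)*(x+7))); overall: (1*(((x*6)*(0+2))+((z*a)*(x+7)))) -> (((x*6)*(0+2))+((z*a)*(x+7)))
Step 2: at LR: (0+2) -> 2; overall: (((x*6)*(0+2))+((z*a)*(x+7))) -> (((x*6)*2)+((z*a)*(x+7)))
Fixed point: (((x*6)*2)+((z*a)*(x+7)))

Answer: (((x*6)*2)+((z*a)*(x+7)))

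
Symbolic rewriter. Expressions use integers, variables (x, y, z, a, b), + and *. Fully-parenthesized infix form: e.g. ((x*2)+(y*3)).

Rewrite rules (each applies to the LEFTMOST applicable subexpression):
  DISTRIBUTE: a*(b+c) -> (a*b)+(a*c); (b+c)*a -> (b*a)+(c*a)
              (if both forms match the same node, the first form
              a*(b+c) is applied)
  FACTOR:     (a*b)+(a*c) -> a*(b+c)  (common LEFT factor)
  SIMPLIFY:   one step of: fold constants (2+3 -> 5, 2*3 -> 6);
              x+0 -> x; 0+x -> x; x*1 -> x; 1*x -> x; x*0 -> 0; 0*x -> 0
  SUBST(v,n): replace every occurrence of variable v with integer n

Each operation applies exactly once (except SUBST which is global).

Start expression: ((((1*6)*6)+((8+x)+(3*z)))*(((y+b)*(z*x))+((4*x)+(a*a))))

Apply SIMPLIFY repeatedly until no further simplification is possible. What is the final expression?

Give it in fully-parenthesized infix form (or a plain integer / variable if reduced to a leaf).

Answer: ((36+((8+x)+(3*z)))*(((y+b)*(z*x))+((4*x)+(a*a))))

Derivation:
Start: ((((1*6)*6)+((8+x)+(3*z)))*(((y+b)*(z*x))+((4*x)+(a*a))))
Step 1: at LLL: (1*6) -> 6; overall: ((((1*6)*6)+((8+x)+(3*z)))*(((y+b)*(z*x))+((4*x)+(a*a)))) -> (((6*6)+((8+x)+(3*z)))*(((y+b)*(z*x))+((4*x)+(a*a))))
Step 2: at LL: (6*6) -> 36; overall: (((6*6)+((8+x)+(3*z)))*(((y+b)*(z*x))+((4*x)+(a*a)))) -> ((36+((8+x)+(3*z)))*(((y+b)*(z*x))+((4*x)+(a*a))))
Fixed point: ((36+((8+x)+(3*z)))*(((y+b)*(z*x))+((4*x)+(a*a))))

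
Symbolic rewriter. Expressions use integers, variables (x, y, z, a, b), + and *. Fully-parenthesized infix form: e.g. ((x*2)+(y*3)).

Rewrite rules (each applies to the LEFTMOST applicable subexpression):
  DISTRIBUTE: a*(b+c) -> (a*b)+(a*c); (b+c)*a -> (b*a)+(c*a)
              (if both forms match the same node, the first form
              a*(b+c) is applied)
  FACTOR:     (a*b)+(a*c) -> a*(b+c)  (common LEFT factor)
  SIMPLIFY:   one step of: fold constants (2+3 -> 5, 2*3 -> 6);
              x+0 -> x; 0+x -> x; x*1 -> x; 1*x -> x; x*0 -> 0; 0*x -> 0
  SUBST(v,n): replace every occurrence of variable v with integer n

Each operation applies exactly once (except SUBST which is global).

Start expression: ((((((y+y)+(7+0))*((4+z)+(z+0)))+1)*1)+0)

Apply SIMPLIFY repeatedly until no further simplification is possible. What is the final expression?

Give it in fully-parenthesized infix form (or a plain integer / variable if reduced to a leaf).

Answer: ((((y+y)+7)*((4+z)+z))+1)

Derivation:
Start: ((((((y+y)+(7+0))*((4+z)+(z+0)))+1)*1)+0)
Step 1: at root: ((((((y+y)+(7+0))*((4+z)+(z+0)))+1)*1)+0) -> (((((y+y)+(7+0))*((4+z)+(z+0)))+1)*1); overall: ((((((y+y)+(7+0))*((4+z)+(z+0)))+1)*1)+0) -> (((((y+y)+(7+0))*((4+z)+(z+0)))+1)*1)
Step 2: at root: (((((y+y)+(7+0))*((4+z)+(z+0)))+1)*1) -> ((((y+y)+(7+0))*((4+z)+(z+0)))+1); overall: (((((y+y)+(7+0))*((4+z)+(z+0)))+1)*1) -> ((((y+y)+(7+0))*((4+z)+(z+0)))+1)
Step 3: at LLR: (7+0) -> 7; overall: ((((y+y)+(7+0))*((4+z)+(z+0)))+1) -> ((((y+y)+7)*((4+z)+(z+0)))+1)
Step 4: at LRR: (z+0) -> z; overall: ((((y+y)+7)*((4+z)+(z+0)))+1) -> ((((y+y)+7)*((4+z)+z))+1)
Fixed point: ((((y+y)+7)*((4+z)+z))+1)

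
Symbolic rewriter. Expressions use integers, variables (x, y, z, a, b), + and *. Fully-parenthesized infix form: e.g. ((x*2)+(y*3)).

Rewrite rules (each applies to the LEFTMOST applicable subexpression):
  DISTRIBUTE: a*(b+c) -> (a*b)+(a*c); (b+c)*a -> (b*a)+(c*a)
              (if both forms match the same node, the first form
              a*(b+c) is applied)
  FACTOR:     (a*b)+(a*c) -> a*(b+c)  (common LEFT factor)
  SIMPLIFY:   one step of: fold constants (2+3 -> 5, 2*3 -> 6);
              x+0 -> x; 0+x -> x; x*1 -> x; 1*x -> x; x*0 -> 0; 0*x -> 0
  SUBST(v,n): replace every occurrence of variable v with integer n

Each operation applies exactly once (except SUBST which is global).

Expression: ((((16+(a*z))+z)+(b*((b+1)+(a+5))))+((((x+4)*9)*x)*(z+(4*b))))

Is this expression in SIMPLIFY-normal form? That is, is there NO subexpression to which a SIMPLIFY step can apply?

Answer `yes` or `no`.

Expression: ((((16+(a*z))+z)+(b*((b+1)+(a+5))))+((((x+4)*9)*x)*(z+(4*b))))
Scanning for simplifiable subexpressions (pre-order)...
  at root: ((((16+(a*z))+z)+(b*((b+1)+(a+5))))+((((x+4)*9)*x)*(z+(4*b)))) (not simplifiable)
  at L: (((16+(a*z))+z)+(b*((b+1)+(a+5)))) (not simplifiable)
  at LL: ((16+(a*z))+z) (not simplifiable)
  at LLL: (16+(a*z)) (not simplifiable)
  at LLLR: (a*z) (not simplifiable)
  at LR: (b*((b+1)+(a+5))) (not simplifiable)
  at LRR: ((b+1)+(a+5)) (not simplifiable)
  at LRRL: (b+1) (not simplifiable)
  at LRRR: (a+5) (not simplifiable)
  at R: ((((x+4)*9)*x)*(z+(4*b))) (not simplifiable)
  at RL: (((x+4)*9)*x) (not simplifiable)
  at RLL: ((x+4)*9) (not simplifiable)
  at RLLL: (x+4) (not simplifiable)
  at RR: (z+(4*b)) (not simplifiable)
  at RRR: (4*b) (not simplifiable)
Result: no simplifiable subexpression found -> normal form.

Answer: yes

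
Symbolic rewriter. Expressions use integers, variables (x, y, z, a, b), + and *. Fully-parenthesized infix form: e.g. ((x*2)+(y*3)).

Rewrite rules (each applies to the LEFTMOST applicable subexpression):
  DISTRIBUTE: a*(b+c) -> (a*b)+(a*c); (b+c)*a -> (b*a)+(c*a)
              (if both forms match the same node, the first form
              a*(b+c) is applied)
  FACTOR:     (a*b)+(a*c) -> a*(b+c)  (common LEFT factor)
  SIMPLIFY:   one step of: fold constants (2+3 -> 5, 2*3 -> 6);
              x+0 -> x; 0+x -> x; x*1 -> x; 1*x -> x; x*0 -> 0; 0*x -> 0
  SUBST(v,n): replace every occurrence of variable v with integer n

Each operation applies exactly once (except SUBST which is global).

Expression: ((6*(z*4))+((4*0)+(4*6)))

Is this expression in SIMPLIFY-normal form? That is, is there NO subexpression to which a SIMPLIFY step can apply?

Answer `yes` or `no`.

Answer: no

Derivation:
Expression: ((6*(z*4))+((4*0)+(4*6)))
Scanning for simplifiable subexpressions (pre-order)...
  at root: ((6*(z*4))+((4*0)+(4*6))) (not simplifiable)
  at L: (6*(z*4)) (not simplifiable)
  at LR: (z*4) (not simplifiable)
  at R: ((4*0)+(4*6)) (not simplifiable)
  at RL: (4*0) (SIMPLIFIABLE)
  at RR: (4*6) (SIMPLIFIABLE)
Found simplifiable subexpr at path RL: (4*0)
One SIMPLIFY step would give: ((6*(z*4))+(0+(4*6)))
-> NOT in normal form.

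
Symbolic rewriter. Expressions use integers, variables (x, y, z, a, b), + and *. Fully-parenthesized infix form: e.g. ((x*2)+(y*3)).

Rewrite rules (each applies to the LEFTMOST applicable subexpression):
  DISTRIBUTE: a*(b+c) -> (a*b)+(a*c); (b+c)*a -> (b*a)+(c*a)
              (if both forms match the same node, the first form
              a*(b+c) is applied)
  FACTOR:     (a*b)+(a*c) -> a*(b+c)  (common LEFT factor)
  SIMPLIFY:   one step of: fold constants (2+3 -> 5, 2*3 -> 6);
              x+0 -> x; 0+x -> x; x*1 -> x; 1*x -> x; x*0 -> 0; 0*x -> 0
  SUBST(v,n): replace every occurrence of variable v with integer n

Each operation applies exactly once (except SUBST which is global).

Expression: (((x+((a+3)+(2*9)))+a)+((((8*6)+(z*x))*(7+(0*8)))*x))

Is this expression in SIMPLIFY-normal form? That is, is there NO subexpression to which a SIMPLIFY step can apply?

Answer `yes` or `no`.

Expression: (((x+((a+3)+(2*9)))+a)+((((8*6)+(z*x))*(7+(0*8)))*x))
Scanning for simplifiable subexpressions (pre-order)...
  at root: (((x+((a+3)+(2*9)))+a)+((((8*6)+(z*x))*(7+(0*8)))*x)) (not simplifiable)
  at L: ((x+((a+3)+(2*9)))+a) (not simplifiable)
  at LL: (x+((a+3)+(2*9))) (not simplifiable)
  at LLR: ((a+3)+(2*9)) (not simplifiable)
  at LLRL: (a+3) (not simplifiable)
  at LLRR: (2*9) (SIMPLIFIABLE)
  at R: ((((8*6)+(z*x))*(7+(0*8)))*x) (not simplifiable)
  at RL: (((8*6)+(z*x))*(7+(0*8))) (not simplifiable)
  at RLL: ((8*6)+(z*x)) (not simplifiable)
  at RLLL: (8*6) (SIMPLIFIABLE)
  at RLLR: (z*x) (not simplifiable)
  at RLR: (7+(0*8)) (not simplifiable)
  at RLRR: (0*8) (SIMPLIFIABLE)
Found simplifiable subexpr at path LLRR: (2*9)
One SIMPLIFY step would give: (((x+((a+3)+18))+a)+((((8*6)+(z*x))*(7+(0*8)))*x))
-> NOT in normal form.

Answer: no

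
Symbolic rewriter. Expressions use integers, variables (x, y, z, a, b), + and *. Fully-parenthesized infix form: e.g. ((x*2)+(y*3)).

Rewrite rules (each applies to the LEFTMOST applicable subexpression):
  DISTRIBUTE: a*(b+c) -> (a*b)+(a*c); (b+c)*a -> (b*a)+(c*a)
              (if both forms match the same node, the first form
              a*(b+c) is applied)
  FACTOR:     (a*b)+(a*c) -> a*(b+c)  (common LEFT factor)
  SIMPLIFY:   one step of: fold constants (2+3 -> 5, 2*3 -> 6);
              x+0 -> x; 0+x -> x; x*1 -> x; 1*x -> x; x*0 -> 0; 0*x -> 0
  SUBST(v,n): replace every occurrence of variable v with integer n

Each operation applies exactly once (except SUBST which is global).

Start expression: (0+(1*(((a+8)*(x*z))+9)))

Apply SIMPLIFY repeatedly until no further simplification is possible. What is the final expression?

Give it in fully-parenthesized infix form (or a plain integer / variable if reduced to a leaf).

Start: (0+(1*(((a+8)*(x*z))+9)))
Step 1: at root: (0+(1*(((a+8)*(x*z))+9))) -> (1*(((a+8)*(x*z))+9)); overall: (0+(1*(((a+8)*(x*z))+9))) -> (1*(((a+8)*(x*z))+9))
Step 2: at root: (1*(((a+8)*(x*z))+9)) -> (((a+8)*(x*z))+9); overall: (1*(((a+8)*(x*z))+9)) -> (((a+8)*(x*z))+9)
Fixed point: (((a+8)*(x*z))+9)

Answer: (((a+8)*(x*z))+9)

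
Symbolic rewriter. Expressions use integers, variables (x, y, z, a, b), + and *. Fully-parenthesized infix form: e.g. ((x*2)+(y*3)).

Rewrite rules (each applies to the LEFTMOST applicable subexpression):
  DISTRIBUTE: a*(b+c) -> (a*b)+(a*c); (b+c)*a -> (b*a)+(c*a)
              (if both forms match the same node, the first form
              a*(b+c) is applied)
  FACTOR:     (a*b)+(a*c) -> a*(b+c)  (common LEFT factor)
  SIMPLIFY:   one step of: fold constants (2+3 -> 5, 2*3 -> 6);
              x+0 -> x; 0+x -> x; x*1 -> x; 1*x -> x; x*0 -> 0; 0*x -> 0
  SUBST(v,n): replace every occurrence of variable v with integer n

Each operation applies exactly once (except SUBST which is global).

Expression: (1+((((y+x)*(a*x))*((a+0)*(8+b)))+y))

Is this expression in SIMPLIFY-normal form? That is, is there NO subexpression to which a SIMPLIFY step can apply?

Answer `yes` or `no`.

Expression: (1+((((y+x)*(a*x))*((a+0)*(8+b)))+y))
Scanning for simplifiable subexpressions (pre-order)...
  at root: (1+((((y+x)*(a*x))*((a+0)*(8+b)))+y)) (not simplifiable)
  at R: ((((y+x)*(a*x))*((a+0)*(8+b)))+y) (not simplifiable)
  at RL: (((y+x)*(a*x))*((a+0)*(8+b))) (not simplifiable)
  at RLL: ((y+x)*(a*x)) (not simplifiable)
  at RLLL: (y+x) (not simplifiable)
  at RLLR: (a*x) (not simplifiable)
  at RLR: ((a+0)*(8+b)) (not simplifiable)
  at RLRL: (a+0) (SIMPLIFIABLE)
  at RLRR: (8+b) (not simplifiable)
Found simplifiable subexpr at path RLRL: (a+0)
One SIMPLIFY step would give: (1+((((y+x)*(a*x))*(a*(8+b)))+y))
-> NOT in normal form.

Answer: no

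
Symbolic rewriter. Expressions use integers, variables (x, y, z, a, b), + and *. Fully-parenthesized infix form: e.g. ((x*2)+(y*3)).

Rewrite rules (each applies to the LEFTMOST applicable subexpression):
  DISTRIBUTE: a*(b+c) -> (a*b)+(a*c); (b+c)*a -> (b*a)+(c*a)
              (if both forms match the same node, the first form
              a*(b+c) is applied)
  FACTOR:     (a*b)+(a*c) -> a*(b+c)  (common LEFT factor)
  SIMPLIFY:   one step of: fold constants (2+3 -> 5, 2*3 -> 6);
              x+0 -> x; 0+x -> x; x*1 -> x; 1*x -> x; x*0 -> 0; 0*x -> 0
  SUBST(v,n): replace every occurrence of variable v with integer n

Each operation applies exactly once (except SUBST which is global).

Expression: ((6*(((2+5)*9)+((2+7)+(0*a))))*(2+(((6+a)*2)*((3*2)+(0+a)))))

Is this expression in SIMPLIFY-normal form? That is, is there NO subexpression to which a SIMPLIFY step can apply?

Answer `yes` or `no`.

Expression: ((6*(((2+5)*9)+((2+7)+(0*a))))*(2+(((6+a)*2)*((3*2)+(0+a)))))
Scanning for simplifiable subexpressions (pre-order)...
  at root: ((6*(((2+5)*9)+((2+7)+(0*a))))*(2+(((6+a)*2)*((3*2)+(0+a))))) (not simplifiable)
  at L: (6*(((2+5)*9)+((2+7)+(0*a)))) (not simplifiable)
  at LR: (((2+5)*9)+((2+7)+(0*a))) (not simplifiable)
  at LRL: ((2+5)*9) (not simplifiable)
  at LRLL: (2+5) (SIMPLIFIABLE)
  at LRR: ((2+7)+(0*a)) (not simplifiable)
  at LRRL: (2+7) (SIMPLIFIABLE)
  at LRRR: (0*a) (SIMPLIFIABLE)
  at R: (2+(((6+a)*2)*((3*2)+(0+a)))) (not simplifiable)
  at RR: (((6+a)*2)*((3*2)+(0+a))) (not simplifiable)
  at RRL: ((6+a)*2) (not simplifiable)
  at RRLL: (6+a) (not simplifiable)
  at RRR: ((3*2)+(0+a)) (not simplifiable)
  at RRRL: (3*2) (SIMPLIFIABLE)
  at RRRR: (0+a) (SIMPLIFIABLE)
Found simplifiable subexpr at path LRLL: (2+5)
One SIMPLIFY step would give: ((6*((7*9)+((2+7)+(0*a))))*(2+(((6+a)*2)*((3*2)+(0+a)))))
-> NOT in normal form.

Answer: no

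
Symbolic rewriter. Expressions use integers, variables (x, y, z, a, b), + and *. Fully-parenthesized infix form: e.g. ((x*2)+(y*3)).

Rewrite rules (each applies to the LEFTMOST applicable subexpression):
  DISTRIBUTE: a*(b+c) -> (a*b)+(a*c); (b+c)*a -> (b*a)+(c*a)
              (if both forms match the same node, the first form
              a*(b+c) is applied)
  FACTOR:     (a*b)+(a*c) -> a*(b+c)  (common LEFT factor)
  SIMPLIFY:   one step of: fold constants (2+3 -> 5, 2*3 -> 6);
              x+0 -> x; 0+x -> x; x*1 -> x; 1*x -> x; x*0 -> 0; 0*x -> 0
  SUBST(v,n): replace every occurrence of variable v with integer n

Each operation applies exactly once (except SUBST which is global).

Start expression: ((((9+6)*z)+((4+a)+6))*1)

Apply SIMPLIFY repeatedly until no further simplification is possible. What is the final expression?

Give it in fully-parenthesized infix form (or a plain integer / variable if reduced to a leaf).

Start: ((((9+6)*z)+((4+a)+6))*1)
Step 1: at root: ((((9+6)*z)+((4+a)+6))*1) -> (((9+6)*z)+((4+a)+6)); overall: ((((9+6)*z)+((4+a)+6))*1) -> (((9+6)*z)+((4+a)+6))
Step 2: at LL: (9+6) -> 15; overall: (((9+6)*z)+((4+a)+6)) -> ((15*z)+((4+a)+6))
Fixed point: ((15*z)+((4+a)+6))

Answer: ((15*z)+((4+a)+6))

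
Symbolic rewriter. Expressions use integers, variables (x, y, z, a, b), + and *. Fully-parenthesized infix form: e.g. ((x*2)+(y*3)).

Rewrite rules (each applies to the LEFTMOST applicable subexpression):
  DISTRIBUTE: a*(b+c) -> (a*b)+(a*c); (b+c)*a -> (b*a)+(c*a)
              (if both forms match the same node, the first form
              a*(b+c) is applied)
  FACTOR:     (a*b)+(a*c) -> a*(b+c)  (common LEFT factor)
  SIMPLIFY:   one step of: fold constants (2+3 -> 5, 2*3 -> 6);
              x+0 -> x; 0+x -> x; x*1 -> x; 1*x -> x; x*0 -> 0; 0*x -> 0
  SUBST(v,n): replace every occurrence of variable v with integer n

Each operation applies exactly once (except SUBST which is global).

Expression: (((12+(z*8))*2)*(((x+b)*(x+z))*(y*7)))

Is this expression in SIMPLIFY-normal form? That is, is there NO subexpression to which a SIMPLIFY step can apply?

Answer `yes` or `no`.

Expression: (((12+(z*8))*2)*(((x+b)*(x+z))*(y*7)))
Scanning for simplifiable subexpressions (pre-order)...
  at root: (((12+(z*8))*2)*(((x+b)*(x+z))*(y*7))) (not simplifiable)
  at L: ((12+(z*8))*2) (not simplifiable)
  at LL: (12+(z*8)) (not simplifiable)
  at LLR: (z*8) (not simplifiable)
  at R: (((x+b)*(x+z))*(y*7)) (not simplifiable)
  at RL: ((x+b)*(x+z)) (not simplifiable)
  at RLL: (x+b) (not simplifiable)
  at RLR: (x+z) (not simplifiable)
  at RR: (y*7) (not simplifiable)
Result: no simplifiable subexpression found -> normal form.

Answer: yes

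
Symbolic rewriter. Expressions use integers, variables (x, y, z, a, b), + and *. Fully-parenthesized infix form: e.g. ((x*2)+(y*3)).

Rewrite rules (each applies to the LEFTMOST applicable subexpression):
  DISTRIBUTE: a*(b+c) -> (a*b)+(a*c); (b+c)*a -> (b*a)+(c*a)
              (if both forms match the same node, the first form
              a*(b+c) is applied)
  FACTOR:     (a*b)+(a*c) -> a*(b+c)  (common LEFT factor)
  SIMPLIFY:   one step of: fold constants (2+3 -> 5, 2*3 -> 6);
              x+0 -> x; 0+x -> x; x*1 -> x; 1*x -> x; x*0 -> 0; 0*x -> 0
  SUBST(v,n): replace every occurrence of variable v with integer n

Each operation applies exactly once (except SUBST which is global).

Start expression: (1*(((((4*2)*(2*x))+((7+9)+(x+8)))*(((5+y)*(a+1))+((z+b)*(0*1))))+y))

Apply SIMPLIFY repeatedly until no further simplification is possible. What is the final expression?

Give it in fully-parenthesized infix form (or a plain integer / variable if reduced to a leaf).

Start: (1*(((((4*2)*(2*x))+((7+9)+(x+8)))*(((5+y)*(a+1))+((z+b)*(0*1))))+y))
Step 1: at root: (1*(((((4*2)*(2*x))+((7+9)+(x+8)))*(((5+y)*(a+1))+((z+b)*(0*1))))+y)) -> (((((4*2)*(2*x))+((7+9)+(x+8)))*(((5+y)*(a+1))+((z+b)*(0*1))))+y); overall: (1*(((((4*2)*(2*x))+((7+9)+(x+8)))*(((5+y)*(a+1))+((z+b)*(0*1))))+y)) -> (((((4*2)*(2*x))+((7+9)+(x+8)))*(((5+y)*(a+1))+((z+b)*(0*1))))+y)
Step 2: at LLLL: (4*2) -> 8; overall: (((((4*2)*(2*x))+((7+9)+(x+8)))*(((5+y)*(a+1))+((z+b)*(0*1))))+y) -> ((((8*(2*x))+((7+9)+(x+8)))*(((5+y)*(a+1))+((z+b)*(0*1))))+y)
Step 3: at LLRL: (7+9) -> 16; overall: ((((8*(2*x))+((7+9)+(x+8)))*(((5+y)*(a+1))+((z+b)*(0*1))))+y) -> ((((8*(2*x))+(16+(x+8)))*(((5+y)*(a+1))+((z+b)*(0*1))))+y)
Step 4: at LRRR: (0*1) -> 0; overall: ((((8*(2*x))+(16+(x+8)))*(((5+y)*(a+1))+((z+b)*(0*1))))+y) -> ((((8*(2*x))+(16+(x+8)))*(((5+y)*(a+1))+((z+b)*0)))+y)
Step 5: at LRR: ((z+b)*0) -> 0; overall: ((((8*(2*x))+(16+(x+8)))*(((5+y)*(a+1))+((z+b)*0)))+y) -> ((((8*(2*x))+(16+(x+8)))*(((5+y)*(a+1))+0))+y)
Step 6: at LR: (((5+y)*(a+1))+0) -> ((5+y)*(a+1)); overall: ((((8*(2*x))+(16+(x+8)))*(((5+y)*(a+1))+0))+y) -> ((((8*(2*x))+(16+(x+8)))*((5+y)*(a+1)))+y)
Fixed point: ((((8*(2*x))+(16+(x+8)))*((5+y)*(a+1)))+y)

Answer: ((((8*(2*x))+(16+(x+8)))*((5+y)*(a+1)))+y)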